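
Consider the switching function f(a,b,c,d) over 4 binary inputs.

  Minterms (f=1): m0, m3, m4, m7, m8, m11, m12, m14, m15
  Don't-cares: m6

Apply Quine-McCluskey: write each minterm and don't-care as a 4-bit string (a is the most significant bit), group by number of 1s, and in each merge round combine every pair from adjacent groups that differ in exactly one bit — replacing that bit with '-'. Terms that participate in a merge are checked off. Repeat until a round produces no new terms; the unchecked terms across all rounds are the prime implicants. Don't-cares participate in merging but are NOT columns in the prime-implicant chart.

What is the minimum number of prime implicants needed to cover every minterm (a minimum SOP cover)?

Round 0: 0000✓ 0011✓ 0100✓ 0110✓ 0111✓ 1000✓ 1011✓ 1100✓ 1110✓ 1111✓
Round 1: -000✓ -011✓ -100✓ -110✓ -111✓ 0-00✓ 0-11✓ 01-0✓ 011-✓ 1-00✓ 1-11✓ 11-0✓ 111-✓
Round 2: --00 --11 -1-0 -11-
PIs = {--00, --11, -1-0, -11-}
Coverage chart:
  m0: --00 ←essential
  m3: --11 ←essential
  m4: --00,-1-0
  m7: --11,-11-
  m8: --00 ←essential
  m11: --11 ←essential
  m12: --00,-1-0
  m14: -1-0,-11-
  m15: --11,-11-
Essential: --00, --11
Petrick residual → -1-0
Min cover (3 terms): c'd' + cd + bd'

3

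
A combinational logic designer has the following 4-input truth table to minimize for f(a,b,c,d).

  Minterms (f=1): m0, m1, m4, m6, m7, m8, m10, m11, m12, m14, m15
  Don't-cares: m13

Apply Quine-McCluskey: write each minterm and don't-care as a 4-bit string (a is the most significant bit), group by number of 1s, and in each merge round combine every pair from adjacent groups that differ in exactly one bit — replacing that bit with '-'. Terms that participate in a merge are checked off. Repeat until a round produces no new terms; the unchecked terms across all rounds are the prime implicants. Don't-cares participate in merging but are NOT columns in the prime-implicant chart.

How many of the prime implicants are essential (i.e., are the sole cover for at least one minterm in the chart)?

Round 0: 0000✓ 0001✓ 0100✓ 0110✓ 0111✓ 1000✓ 1010✓ 1011✓ 1100✓ 1101✓ 1110✓ 1111✓
Round 1: -000✓ -100✓ -110✓ -111✓ 0-00✓ 000- 01-0✓ 011-✓ 1-00✓ 1-10✓ 1-11✓ 10-0✓ 101-✓ 11-0✓ 11-1✓ 110-✓ 111-✓
Round 2: --00 -1-0 -11- 1--0 1-1- 11--
PIs = {--00, -1-0, -11-, 000-, 1--0, 1-1-, 11--}
Coverage chart:
  m0: --00,000-
  m1: 000- ←essential
  m4: --00,-1-0
  m6: -1-0,-11-
  m7: -11- ←essential
  m8: --00,1--0
  m10: 1--0,1-1-
  m11: 1-1- ←essential
  m12: --00,-1-0,1--0,11--
  m14: -1-0,-11-,1--0,1-1-,11--
  m15: -11-,1-1-,11--
Essential: -11-, 000-, 1-1-

3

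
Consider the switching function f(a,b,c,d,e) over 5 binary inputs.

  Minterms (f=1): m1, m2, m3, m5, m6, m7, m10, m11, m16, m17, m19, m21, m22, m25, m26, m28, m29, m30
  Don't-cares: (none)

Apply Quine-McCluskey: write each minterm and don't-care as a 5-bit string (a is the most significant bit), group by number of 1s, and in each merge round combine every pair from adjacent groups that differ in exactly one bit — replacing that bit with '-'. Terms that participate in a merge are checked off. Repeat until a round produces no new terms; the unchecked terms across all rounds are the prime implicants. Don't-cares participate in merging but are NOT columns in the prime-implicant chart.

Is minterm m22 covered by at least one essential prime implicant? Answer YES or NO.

Round 0: 00001✓ 00010✓ 00011✓ 00101✓ 00110✓ 00111✓ 01010✓ 01011✓ 10000✓ 10001✓ 10011✓ 10101✓ 10110✓ 11001✓ 11010✓ 11100✓ 11101✓ 11110✓
Round 1: -0001✓ -0011✓ -0101✓ -0110 -1010 0-010✓ 0-011✓ 00-01✓ 00-10✓ 00-11✓ 000-1✓ 0001-✓ 001-1✓ 0011-✓ 0101-✓ 1-001✓ 1-101✓ 1-110 10-01✓ 100-1✓ 1000- 11-01✓ 11-10 111-0 1110-
Round 2: -0-01 -00-1 0-01- 00--1 00-1- 1--01
PIs = {-0-01, -00-1, -0110, -1010, 0-01-, 00--1, 00-1-, 1--01, 1-110, 1000-, 11-10, 111-0, 1110-}
Coverage chart:
  m1: -0-01,-00-1,00--1
  m2: 0-01-,00-1-
  m3: -00-1,0-01-,00--1,00-1-
  m5: -0-01,00--1
  m6: -0110,00-1-
  m7: 00--1,00-1-
  m10: -1010,0-01-
  m11: 0-01- ←essential
  m16: 1000- ←essential
  m17: -0-01,-00-1,1--01,1000-
  m19: -00-1 ←essential
  m21: -0-01,1--01
  m22: -0110,1-110
  m25: 1--01 ←essential
  m26: -1010,11-10
  m28: 111-0,1110-
  m29: 1--01,1110-
  m30: 1-110,11-10,111-0
Essential: -00-1, 0-01-, 1--01, 1000-

NO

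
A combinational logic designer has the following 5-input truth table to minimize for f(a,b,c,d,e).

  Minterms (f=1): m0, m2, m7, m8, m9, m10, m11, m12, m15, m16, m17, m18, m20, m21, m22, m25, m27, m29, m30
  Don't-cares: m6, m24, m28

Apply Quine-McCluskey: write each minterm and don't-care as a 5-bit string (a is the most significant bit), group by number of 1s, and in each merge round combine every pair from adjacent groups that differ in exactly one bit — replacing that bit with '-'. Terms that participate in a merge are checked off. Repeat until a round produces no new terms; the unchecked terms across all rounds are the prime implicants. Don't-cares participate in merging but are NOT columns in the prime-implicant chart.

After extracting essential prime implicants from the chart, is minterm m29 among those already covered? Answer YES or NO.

YES

[col 0] 00000*, 00010*, 00110*, 00111*, 01000*, 01001*, 01010*, 01011*, 01100*, 01111*, 10000*, 10001*, 10010*, 10100*, 10101*, 10110*, 11000*, 11001*, 11011*, 11100*, 11101*, 11110*
[col 1] -0000*, -0010*, -0110*, -1000*, -1001*, -1011*, -1100*, 0-000*, 0-010*, 0-111, 00-10*, 000-0*, 0011-, 01-00*, 01-11, 010-0*, 010-1*, 0100-*, 0101-*, 1-000*, 1-001*, 1-100*, 1-101*, 1-110*, 10-00*, 10-01*, 10-10*, 100-0*, 1000-*, 101-0*, 1010-*, 11-00*, 11-01*, 110-1*, 1100-*, 111-0*, 1110-*
[col 2] --000, -0-10, -00-0, -1-00, -10-1, -100-, 0-0-0, 010--, 1--00*, 1--01*, 1-00-*, 1-1-0, 1-10-*, 10--0, 10-0-*, 11-0-*
[col 3] 1--0-
Prime implicants: --000, -0-10, -00-0, -1-00, -10-1, -100-, 0-0-0, 0-111, 0011-, 01-11, 010--, 1--0-, 1-1-0, 10--0
PI chart (minterm → PIs covering it):
  0 | --000,-00-0,0-0-0
  2 | -0-10,-00-0,0-0-0
  7 | 0-111,0011-
  8 | --000,-1-00,-100-,0-0-0,010--
  9 | -10-1,-100-,010--
  10 | 0-0-0,010--
  11 | -10-1,01-11,010--
  12 | -1-00  (sole → essential)
  15 | 0-111,01-11
  16 | --000,-00-0,1--0-,10--0
  17 | 1--0-  (sole → essential)
  18 | -0-10,-00-0,10--0
  20 | 1--0-,1-1-0,10--0
  21 | 1--0-  (sole → essential)
  22 | -0-10,1-1-0,10--0
  25 | -10-1,-100-,1--0-
  27 | -10-1  (sole → essential)
  29 | 1--0-  (sole → essential)
  30 | 1-1-0  (sole → essential)
Essential prime implicants: -1-00, -10-1, 1--0-, 1-1-0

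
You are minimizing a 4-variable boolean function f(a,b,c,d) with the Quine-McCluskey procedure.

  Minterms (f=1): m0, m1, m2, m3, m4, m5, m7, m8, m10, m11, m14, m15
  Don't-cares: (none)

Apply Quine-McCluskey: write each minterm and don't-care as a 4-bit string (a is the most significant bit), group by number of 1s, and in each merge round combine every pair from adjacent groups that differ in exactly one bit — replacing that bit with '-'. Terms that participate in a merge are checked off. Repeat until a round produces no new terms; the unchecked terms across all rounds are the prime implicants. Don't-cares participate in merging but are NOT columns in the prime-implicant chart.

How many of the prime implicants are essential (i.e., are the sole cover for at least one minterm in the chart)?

Round 0: 0000✓ 0001✓ 0010✓ 0011✓ 0100✓ 0101✓ 0111✓ 1000✓ 1010✓ 1011✓ 1110✓ 1111✓
Round 1: -000✓ -010✓ -011✓ -111✓ 0-00✓ 0-01✓ 0-11✓ 00-0✓ 00-1✓ 000-✓ 001-✓ 01-1✓ 010-✓ 1-10✓ 1-11✓ 10-0✓ 101-✓ 111-✓
Round 2: --11 -0-0 -01- 0--1 0-0- 00-- 1-1-
PIs = {--11, -0-0, -01-, 0--1, 0-0-, 00--, 1-1-}
Coverage chart:
  m0: -0-0,0-0-,00--
  m1: 0--1,0-0-,00--
  m2: -0-0,-01-,00--
  m3: --11,-01-,0--1,00--
  m4: 0-0- ←essential
  m5: 0--1,0-0-
  m7: --11,0--1
  m8: -0-0 ←essential
  m10: -0-0,-01-,1-1-
  m11: --11,-01-,1-1-
  m14: 1-1- ←essential
  m15: --11,1-1-
Essential: -0-0, 0-0-, 1-1-

3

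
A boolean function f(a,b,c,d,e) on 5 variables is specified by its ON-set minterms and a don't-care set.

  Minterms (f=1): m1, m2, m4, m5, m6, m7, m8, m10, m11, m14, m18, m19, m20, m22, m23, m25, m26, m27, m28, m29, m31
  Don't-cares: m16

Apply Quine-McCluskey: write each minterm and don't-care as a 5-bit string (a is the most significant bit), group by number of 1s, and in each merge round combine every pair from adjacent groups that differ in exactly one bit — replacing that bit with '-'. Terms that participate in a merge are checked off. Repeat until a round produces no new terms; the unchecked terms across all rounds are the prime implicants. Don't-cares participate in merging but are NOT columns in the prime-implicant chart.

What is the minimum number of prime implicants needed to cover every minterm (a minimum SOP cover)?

8

size-2^0 implicants → 00001(✓)  00010(✓)  00100(✓)  00101(✓)  00110(✓)  00111(✓)  01000(✓)  01010(✓)  01011(✓)  01110(✓)  10000(✓)  10010(✓)  10011(✓)  10100(✓)  10110(✓)  10111(✓)  11001(✓)  11010(✓)  11011(✓)  11100(✓)  11101(✓)  11111(✓)
size-2^1 implicants → -0010(✓)  -0100(✓)  -0110(✓)  -0111(✓)  -1010(✓)  -1011(✓)  0-010(✓)  0-110(✓)  00-01  00-10(✓)  001-0(✓)  001-1(✓)  0010-(✓)  0011-(✓)  01-10(✓)  010-0  0101-(✓)  1-010(✓)  1-011(✓)  1-100  1-111(✓)  10-00(✓)  10-10(✓)  10-11(✓)  100-0(✓)  1001-(✓)  101-0(✓)  1011-(✓)  11-01(✓)  11-11(✓)  110-1(✓)  1101-(✓)  111-1(✓)  1110-
size-2^2 implicants → --010  -0-10  -01-0  -011-  -101-  0--10  001--  1--11  1-01-  10--0  10-1-  11--1
Unchecked terms (primes): --010, -0-10, -01-0, -011-, -101-, 0--10, 00-01, 001--, 010-0, 1--11, 1-01-, 1-100, 10--0, 10-1-, 11--1, 1110-
Minterm coverage:
  m1 ⊆ 00-01 [E]
  m2 ⊆ --010,-0-10,0--10
  m4 ⊆ -01-0,001--
  m5 ⊆ 00-01,001--
  m6 ⊆ -0-10,-01-0,-011-,0--10,001--
  m7 ⊆ -011-,001--
  m8 ⊆ 010-0 [E]
  m10 ⊆ --010,-101-,0--10,010-0
  m11 ⊆ -101- [E]
  m14 ⊆ 0--10 [E]
  m18 ⊆ --010,-0-10,1-01-,10--0,10-1-
  m19 ⊆ 1--11,1-01-,10-1-
  m20 ⊆ -01-0,1-100,10--0
  m22 ⊆ -0-10,-01-0,-011-,10--0,10-1-
  m23 ⊆ -011-,1--11,10-1-
  m25 ⊆ 11--1 [E]
  m26 ⊆ --010,-101-,1-01-
  m27 ⊆ -101-,1--11,1-01-,11--1
  m28 ⊆ 1-100,1110-
  m29 ⊆ 11--1,1110-
  m31 ⊆ 1--11,11--1
E = {-101-, 0--10, 00-01, 010-0, 11--1}
Petrick residual → 001--, 1-100, 10-1-
Cover = bc'd + a'de' + a'b'd'e + a'b'c + a'bc'e' + acd'e' + ab'd + abe  |cover|=8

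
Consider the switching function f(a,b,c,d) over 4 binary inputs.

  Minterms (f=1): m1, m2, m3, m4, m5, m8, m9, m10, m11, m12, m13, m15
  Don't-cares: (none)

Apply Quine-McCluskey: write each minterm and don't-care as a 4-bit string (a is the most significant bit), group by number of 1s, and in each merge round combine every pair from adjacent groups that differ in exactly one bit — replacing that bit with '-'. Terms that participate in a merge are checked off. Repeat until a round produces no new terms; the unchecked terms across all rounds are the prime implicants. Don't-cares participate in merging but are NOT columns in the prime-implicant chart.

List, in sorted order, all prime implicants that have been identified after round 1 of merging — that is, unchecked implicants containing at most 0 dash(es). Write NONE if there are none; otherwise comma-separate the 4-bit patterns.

NONE

[col 0] 0001*, 0010*, 0011*, 0100*, 0101*, 1000*, 1001*, 1010*, 1011*, 1100*, 1101*, 1111*
[col 1] -001*, -010*, -011*, -100*, -101*, 0-01*, 00-1*, 001-*, 010-*, 1-00*, 1-01*, 1-11*, 10-0*, 10-1*, 100-*, 101-*, 11-1*, 110-*
[col 2] --01, -0-1, -01-, -10-, 1--1, 1-0-, 10--
Prime implicants: --01, -0-1, -01-, -10-, 1--1, 1-0-, 10--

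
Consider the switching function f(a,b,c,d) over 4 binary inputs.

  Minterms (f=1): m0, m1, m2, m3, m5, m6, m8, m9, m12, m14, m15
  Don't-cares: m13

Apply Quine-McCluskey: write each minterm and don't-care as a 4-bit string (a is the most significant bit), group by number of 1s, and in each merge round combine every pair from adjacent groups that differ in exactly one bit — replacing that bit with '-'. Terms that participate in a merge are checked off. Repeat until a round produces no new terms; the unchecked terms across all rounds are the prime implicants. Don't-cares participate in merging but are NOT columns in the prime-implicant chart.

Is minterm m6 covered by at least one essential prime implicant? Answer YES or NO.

NO

size-2^0 implicants → 0000(✓)  0001(✓)  0010(✓)  0011(✓)  0101(✓)  0110(✓)  1000(✓)  1001(✓)  1100(✓)  1101(✓)  1110(✓)  1111(✓)
size-2^1 implicants → -000(✓)  -001(✓)  -101(✓)  -110  0-01(✓)  0-10  00-0(✓)  00-1(✓)  000-(✓)  001-(✓)  1-00(✓)  1-01(✓)  100-(✓)  11-0(✓)  11-1(✓)  110-(✓)  111-(✓)
size-2^2 implicants → --01  -00-  00--  1-0-  11--
Unchecked terms (primes): --01, -00-, -110, 0-10, 00--, 1-0-, 11--
Minterm coverage:
  m0 ⊆ -00-,00--
  m1 ⊆ --01,-00-,00--
  m2 ⊆ 0-10,00--
  m3 ⊆ 00-- [E]
  m5 ⊆ --01 [E]
  m6 ⊆ -110,0-10
  m8 ⊆ -00-,1-0-
  m9 ⊆ --01,-00-,1-0-
  m12 ⊆ 1-0-,11--
  m14 ⊆ -110,11--
  m15 ⊆ 11-- [E]
E = {--01, 00--, 11--}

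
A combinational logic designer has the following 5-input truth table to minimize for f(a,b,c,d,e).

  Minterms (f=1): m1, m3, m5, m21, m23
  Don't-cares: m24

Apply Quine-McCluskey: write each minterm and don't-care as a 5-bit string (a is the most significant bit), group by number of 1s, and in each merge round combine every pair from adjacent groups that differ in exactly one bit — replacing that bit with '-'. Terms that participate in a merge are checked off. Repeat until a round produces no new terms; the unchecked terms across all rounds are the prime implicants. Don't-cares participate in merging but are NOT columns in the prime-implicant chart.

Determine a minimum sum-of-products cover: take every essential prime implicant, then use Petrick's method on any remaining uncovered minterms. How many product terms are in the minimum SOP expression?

[col 0] 00001*, 00011*, 00101*, 10101*, 10111*, 11000
[col 1] -0101, 00-01, 000-1, 101-1
Prime implicants: -0101, 00-01, 000-1, 101-1, 11000
PI chart (minterm → PIs covering it):
  1 | 00-01,000-1
  3 | 000-1  (sole → essential)
  5 | -0101,00-01
  21 | -0101,101-1
  23 | 101-1  (sole → essential)
Essential prime implicants: 000-1, 101-1
Petrick residual → -0101
Minimum SOP uses 3 PIs: b'cd'e + a'b'c'e + ab'ce

3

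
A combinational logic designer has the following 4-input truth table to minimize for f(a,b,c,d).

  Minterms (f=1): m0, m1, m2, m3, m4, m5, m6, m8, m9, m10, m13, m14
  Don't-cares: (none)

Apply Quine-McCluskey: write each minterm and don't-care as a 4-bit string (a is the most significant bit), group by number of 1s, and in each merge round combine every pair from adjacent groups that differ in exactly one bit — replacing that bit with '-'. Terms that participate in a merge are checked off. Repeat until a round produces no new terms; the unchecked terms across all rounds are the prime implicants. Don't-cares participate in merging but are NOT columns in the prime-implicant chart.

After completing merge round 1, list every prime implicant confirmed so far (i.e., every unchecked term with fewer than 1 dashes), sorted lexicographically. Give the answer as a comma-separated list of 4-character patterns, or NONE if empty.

NONE

Round 0: 0000✓ 0001✓ 0010✓ 0011✓ 0100✓ 0101✓ 0110✓ 1000✓ 1001✓ 1010✓ 1101✓ 1110✓
Round 1: -000✓ -001✓ -010✓ -101✓ -110✓ 0-00✓ 0-01✓ 0-10✓ 00-0✓ 00-1✓ 000-✓ 001-✓ 01-0✓ 010-✓ 1-01✓ 1-10✓ 10-0✓ 100-✓
Round 2: --01 --10 -0-0 -00- 0--0 0-0- 00--
PIs = {--01, --10, -0-0, -00-, 0--0, 0-0-, 00--}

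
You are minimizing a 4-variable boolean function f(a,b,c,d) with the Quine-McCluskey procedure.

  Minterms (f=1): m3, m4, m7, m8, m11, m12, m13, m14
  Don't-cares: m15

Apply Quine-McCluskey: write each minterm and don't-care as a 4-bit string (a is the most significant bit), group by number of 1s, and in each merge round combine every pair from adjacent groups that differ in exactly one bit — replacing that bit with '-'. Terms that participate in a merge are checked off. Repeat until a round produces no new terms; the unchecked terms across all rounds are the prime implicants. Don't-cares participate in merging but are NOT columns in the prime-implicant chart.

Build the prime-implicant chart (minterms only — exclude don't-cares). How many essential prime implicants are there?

4

Round 0: 0011✓ 0100✓ 0111✓ 1000✓ 1011✓ 1100✓ 1101✓ 1110✓ 1111✓
Round 1: -011✓ -100 -111✓ 0-11✓ 1-00 1-11✓ 11-0✓ 11-1✓ 110-✓ 111-✓
Round 2: --11 11--
PIs = {--11, -100, 1-00, 11--}
Coverage chart:
  m3: --11 ←essential
  m4: -100 ←essential
  m7: --11 ←essential
  m8: 1-00 ←essential
  m11: --11 ←essential
  m12: -100,1-00,11--
  m13: 11-- ←essential
  m14: 11-- ←essential
Essential: --11, -100, 1-00, 11--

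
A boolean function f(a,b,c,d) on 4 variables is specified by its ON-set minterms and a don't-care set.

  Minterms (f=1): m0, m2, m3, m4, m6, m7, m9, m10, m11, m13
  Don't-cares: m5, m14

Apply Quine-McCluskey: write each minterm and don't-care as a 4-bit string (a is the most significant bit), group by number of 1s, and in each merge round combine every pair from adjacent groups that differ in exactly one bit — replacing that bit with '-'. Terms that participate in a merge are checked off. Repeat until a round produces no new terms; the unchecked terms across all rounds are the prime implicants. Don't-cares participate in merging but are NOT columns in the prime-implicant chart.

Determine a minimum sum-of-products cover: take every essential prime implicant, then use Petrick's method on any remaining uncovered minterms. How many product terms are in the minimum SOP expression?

Round 0: 0000✓ 0010✓ 0011✓ 0100✓ 0101✓ 0110✓ 0111✓ 1001✓ 1010✓ 1011✓ 1101✓ 1110✓
Round 1: -010✓ -011✓ -101 -110✓ 0-00✓ 0-10✓ 0-11✓ 00-0✓ 001-✓ 01-0✓ 01-1✓ 010-✓ 011-✓ 1-01 1-10✓ 10-1 101-✓
Round 2: --10 -01- 0--0 0-1- 01--
PIs = {--10, -01-, -101, 0--0, 0-1-, 01--, 1-01, 10-1}
Coverage chart:
  m0: 0--0 ←essential
  m2: --10,-01-,0--0,0-1-
  m3: -01-,0-1-
  m4: 0--0,01--
  m6: --10,0--0,0-1-,01--
  m7: 0-1-,01--
  m9: 1-01,10-1
  m10: --10,-01-
  m11: -01-,10-1
  m13: -101,1-01
Essential: 0--0
Petrick residual → -01-, 0-1-, 1-01
Min cover (4 terms): b'c + a'd' + a'c + ac'd

4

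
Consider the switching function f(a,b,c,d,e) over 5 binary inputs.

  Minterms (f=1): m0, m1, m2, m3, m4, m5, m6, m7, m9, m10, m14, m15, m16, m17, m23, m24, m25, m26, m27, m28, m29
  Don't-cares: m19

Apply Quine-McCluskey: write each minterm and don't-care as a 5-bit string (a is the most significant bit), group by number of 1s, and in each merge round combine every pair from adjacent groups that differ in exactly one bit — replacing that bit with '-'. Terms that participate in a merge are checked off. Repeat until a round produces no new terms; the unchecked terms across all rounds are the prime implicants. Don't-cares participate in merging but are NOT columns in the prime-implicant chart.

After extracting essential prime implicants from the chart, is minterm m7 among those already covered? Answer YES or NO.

[col 0] 00000*, 00001*, 00010*, 00011*, 00100*, 00101*, 00110*, 00111*, 01001*, 01010*, 01110*, 01111*, 10000*, 10001*, 10011*, 10111*, 11000*, 11001*, 11010*, 11011*, 11100*, 11101*
[col 1] -0000*, -0001*, -0011*, -0111*, -1001*, -1010, 0-001*, 0-010*, 0-110*, 0-111*, 00-00*, 00-01*, 00-10*, 00-11*, 000-0*, 000-1*, 0000-*, 0001-*, 001-0*, 001-1*, 0010-*, 0011-*, 01-10*, 0111-*, 1-000*, 1-001*, 1-011*, 10-11*, 100-1*, 1000-*, 11-00*, 11-01*, 110-0*, 110-1*, 1100-*, 1101-*, 1110-*
[col 2] --001, -0-11, -00-1, -000-, 0--10, 0-11-, 00--0*, 00--1*, 00-0-*, 00-1-*, 000--*, 001--*, 1-0-1, 1-00-, 11-0-, 110--
[col 3] 00---
Prime implicants: --001, -0-11, -00-1, -000-, -1010, 0--10, 0-11-, 00---, 1-0-1, 1-00-, 11-0-, 110--
PI chart (minterm → PIs covering it):
  0 | -000-,00---
  1 | --001,-00-1,-000-,00---
  2 | 0--10,00---
  3 | -0-11,-00-1,00---
  4 | 00---  (sole → essential)
  5 | 00---  (sole → essential)
  6 | 0--10,0-11-,00---
  7 | -0-11,0-11-,00---
  9 | --001  (sole → essential)
  10 | -1010,0--10
  14 | 0--10,0-11-
  15 | 0-11-  (sole → essential)
  16 | -000-,1-00-
  17 | --001,-00-1,-000-,1-0-1,1-00-
  23 | -0-11  (sole → essential)
  24 | 1-00-,11-0-,110--
  25 | --001,1-0-1,1-00-,11-0-,110--
  26 | -1010,110--
  27 | 1-0-1,110--
  28 | 11-0-  (sole → essential)
  29 | 11-0-  (sole → essential)
Essential prime implicants: --001, -0-11, 0-11-, 00---, 11-0-

YES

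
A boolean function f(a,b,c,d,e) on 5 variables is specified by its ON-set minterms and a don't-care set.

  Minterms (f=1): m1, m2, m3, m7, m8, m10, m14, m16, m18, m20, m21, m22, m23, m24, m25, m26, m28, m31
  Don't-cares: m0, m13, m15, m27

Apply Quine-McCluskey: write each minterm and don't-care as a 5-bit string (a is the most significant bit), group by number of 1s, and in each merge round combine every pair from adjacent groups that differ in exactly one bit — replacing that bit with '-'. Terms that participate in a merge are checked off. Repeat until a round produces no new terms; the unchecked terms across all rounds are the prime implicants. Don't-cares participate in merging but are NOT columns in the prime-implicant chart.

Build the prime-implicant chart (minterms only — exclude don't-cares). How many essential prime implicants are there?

5

size-2^0 implicants → 00000(✓)  00001(✓)  00010(✓)  00011(✓)  00111(✓)  01000(✓)  01010(✓)  01101(✓)  01110(✓)  01111(✓)  10000(✓)  10010(✓)  10100(✓)  10101(✓)  10110(✓)  10111(✓)  11000(✓)  11001(✓)  11010(✓)  11011(✓)  11100(✓)  11111(✓)
size-2^1 implicants → -0000(✓)  -0010(✓)  -0111(✓)  -1000(✓)  -1010(✓)  -1111(✓)  0-000(✓)  0-010(✓)  0-111(✓)  00-11  000-0(✓)  000-1(✓)  0000-(✓)  0001-(✓)  01-10  010-0(✓)  011-1  0111-  1-000(✓)  1-010(✓)  1-100(✓)  1-111(✓)  10-00(✓)  10-10(✓)  100-0(✓)  101-0(✓)  101-1(✓)  1010-(✓)  1011-(✓)  11-00(✓)  11-11  110-0(✓)  110-1(✓)  1100-(✓)  1101-(✓)
size-2^2 implicants → --000(✓)  --010(✓)  --111  -00-0(✓)  -10-0(✓)  0-0-0(✓)  000--  1--00  1-0-0(✓)  10--0  101--  110--
size-2^3 implicants → --0-0
Unchecked terms (primes): --0-0, --111, 00-11, 000--, 01-10, 011-1, 0111-, 1--00, 10--0, 101--, 11-11, 110--
Minterm coverage:
  m1 ⊆ 000-- [E]
  m2 ⊆ --0-0,000--
  m3 ⊆ 00-11,000--
  m7 ⊆ --111,00-11
  m8 ⊆ --0-0 [E]
  m10 ⊆ --0-0,01-10
  m14 ⊆ 01-10,0111-
  m16 ⊆ --0-0,1--00,10--0
  m18 ⊆ --0-0,10--0
  m20 ⊆ 1--00,10--0,101--
  m21 ⊆ 101-- [E]
  m22 ⊆ 10--0,101--
  m23 ⊆ --111,101--
  m24 ⊆ --0-0,1--00,110--
  m25 ⊆ 110-- [E]
  m26 ⊆ --0-0,110--
  m28 ⊆ 1--00 [E]
  m31 ⊆ --111,11-11
E = {--0-0, 000--, 1--00, 101--, 110--}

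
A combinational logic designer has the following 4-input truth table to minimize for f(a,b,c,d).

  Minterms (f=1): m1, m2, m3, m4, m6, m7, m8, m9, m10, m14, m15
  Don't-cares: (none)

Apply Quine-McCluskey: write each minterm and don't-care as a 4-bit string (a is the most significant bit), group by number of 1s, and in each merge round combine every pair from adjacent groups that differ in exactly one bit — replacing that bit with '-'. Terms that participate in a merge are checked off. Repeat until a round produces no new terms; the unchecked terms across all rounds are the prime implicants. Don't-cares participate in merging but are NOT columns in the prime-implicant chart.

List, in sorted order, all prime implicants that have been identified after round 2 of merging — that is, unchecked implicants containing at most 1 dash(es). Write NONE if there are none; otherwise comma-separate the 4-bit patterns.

size-2^0 implicants → 0001(✓)  0010(✓)  0011(✓)  0100(✓)  0110(✓)  0111(✓)  1000(✓)  1001(✓)  1010(✓)  1110(✓)  1111(✓)
size-2^1 implicants → -001  -010(✓)  -110(✓)  -111(✓)  0-10(✓)  0-11(✓)  00-1  001-(✓)  01-0  011-(✓)  1-10(✓)  10-0  100-  111-(✓)
size-2^2 implicants → --10  -11-  0-1-
Unchecked terms (primes): --10, -001, -11-, 0-1-, 00-1, 01-0, 10-0, 100-

-001, 00-1, 01-0, 10-0, 100-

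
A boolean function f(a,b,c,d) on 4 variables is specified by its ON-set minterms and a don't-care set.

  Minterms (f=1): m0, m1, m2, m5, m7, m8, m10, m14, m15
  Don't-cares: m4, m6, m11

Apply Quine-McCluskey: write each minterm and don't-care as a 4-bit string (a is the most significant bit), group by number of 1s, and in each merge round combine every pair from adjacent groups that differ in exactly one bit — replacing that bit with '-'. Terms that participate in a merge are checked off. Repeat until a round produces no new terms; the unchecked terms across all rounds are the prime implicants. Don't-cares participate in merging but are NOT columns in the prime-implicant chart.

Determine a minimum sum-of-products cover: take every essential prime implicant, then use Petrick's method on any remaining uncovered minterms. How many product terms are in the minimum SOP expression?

[col 0] 0000*, 0001*, 0010*, 0100*, 0101*, 0110*, 0111*, 1000*, 1010*, 1011*, 1110*, 1111*
[col 1] -000*, -010*, -110*, -111*, 0-00*, 0-01*, 0-10*, 00-0*, 000-*, 01-0*, 01-1*, 010-*, 011-*, 1-10*, 1-11*, 10-0*, 101-*, 111-*
[col 2] --10, -0-0, -11-, 0--0, 0-0-, 01--, 1-1-
Prime implicants: --10, -0-0, -11-, 0--0, 0-0-, 01--, 1-1-
PI chart (minterm → PIs covering it):
  0 | -0-0,0--0,0-0-
  1 | 0-0-  (sole → essential)
  2 | --10,-0-0,0--0
  5 | 0-0-,01--
  7 | -11-,01--
  8 | -0-0  (sole → essential)
  10 | --10,-0-0,1-1-
  14 | --10,-11-,1-1-
  15 | -11-,1-1-
Essential prime implicants: -0-0, 0-0-
Petrick residual → -11-
Minimum SOP uses 3 PIs: b'd' + bc + a'c'

3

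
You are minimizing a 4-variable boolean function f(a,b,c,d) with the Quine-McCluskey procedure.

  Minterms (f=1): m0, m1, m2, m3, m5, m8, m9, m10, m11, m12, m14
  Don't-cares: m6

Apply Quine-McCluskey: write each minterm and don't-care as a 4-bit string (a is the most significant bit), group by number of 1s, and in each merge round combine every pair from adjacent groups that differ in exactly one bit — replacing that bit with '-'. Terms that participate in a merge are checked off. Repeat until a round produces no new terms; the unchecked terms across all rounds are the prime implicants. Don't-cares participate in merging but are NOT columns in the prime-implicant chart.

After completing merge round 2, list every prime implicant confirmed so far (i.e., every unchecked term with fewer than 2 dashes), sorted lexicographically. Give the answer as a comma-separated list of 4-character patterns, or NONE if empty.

0-01

[col 0] 0000*, 0001*, 0010*, 0011*, 0101*, 0110*, 1000*, 1001*, 1010*, 1011*, 1100*, 1110*
[col 1] -000*, -001*, -010*, -011*, -110*, 0-01, 0-10*, 00-0*, 00-1*, 000-*, 001-*, 1-00*, 1-10*, 10-0*, 10-1*, 100-*, 101-*, 11-0*
[col 2] --10, -0-0*, -0-1*, -00-*, -01-*, 00--*, 1--0, 10--*
[col 3] -0--
Prime implicants: --10, -0--, 0-01, 1--0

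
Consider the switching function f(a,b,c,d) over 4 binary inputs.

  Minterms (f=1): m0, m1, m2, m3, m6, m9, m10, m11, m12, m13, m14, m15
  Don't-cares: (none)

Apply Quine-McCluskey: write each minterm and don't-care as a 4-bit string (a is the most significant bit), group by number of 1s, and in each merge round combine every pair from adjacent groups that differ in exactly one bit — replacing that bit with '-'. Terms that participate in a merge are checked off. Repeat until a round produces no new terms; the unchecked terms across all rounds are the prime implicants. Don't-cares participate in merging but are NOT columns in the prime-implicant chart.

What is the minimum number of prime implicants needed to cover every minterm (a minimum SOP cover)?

4

size-2^0 implicants → 0000(✓)  0001(✓)  0010(✓)  0011(✓)  0110(✓)  1001(✓)  1010(✓)  1011(✓)  1100(✓)  1101(✓)  1110(✓)  1111(✓)
size-2^1 implicants → -001(✓)  -010(✓)  -011(✓)  -110(✓)  0-10(✓)  00-0(✓)  00-1(✓)  000-(✓)  001-(✓)  1-01(✓)  1-10(✓)  1-11(✓)  10-1(✓)  101-(✓)  11-0(✓)  11-1(✓)  110-(✓)  111-(✓)
size-2^2 implicants → --10  -0-1  -01-  00--  1--1  1-1-  11--
Unchecked terms (primes): --10, -0-1, -01-, 00--, 1--1, 1-1-, 11--
Minterm coverage:
  m0 ⊆ 00-- [E]
  m1 ⊆ -0-1,00--
  m2 ⊆ --10,-01-,00--
  m3 ⊆ -0-1,-01-,00--
  m6 ⊆ --10 [E]
  m9 ⊆ -0-1,1--1
  m10 ⊆ --10,-01-,1-1-
  m11 ⊆ -0-1,-01-,1--1,1-1-
  m12 ⊆ 11-- [E]
  m13 ⊆ 1--1,11--
  m14 ⊆ --10,1-1-,11--
  m15 ⊆ 1--1,1-1-,11--
E = {--10, 00--, 11--}
Petrick residual → -0-1
Cover = cd' + b'd + a'b' + ab  |cover|=4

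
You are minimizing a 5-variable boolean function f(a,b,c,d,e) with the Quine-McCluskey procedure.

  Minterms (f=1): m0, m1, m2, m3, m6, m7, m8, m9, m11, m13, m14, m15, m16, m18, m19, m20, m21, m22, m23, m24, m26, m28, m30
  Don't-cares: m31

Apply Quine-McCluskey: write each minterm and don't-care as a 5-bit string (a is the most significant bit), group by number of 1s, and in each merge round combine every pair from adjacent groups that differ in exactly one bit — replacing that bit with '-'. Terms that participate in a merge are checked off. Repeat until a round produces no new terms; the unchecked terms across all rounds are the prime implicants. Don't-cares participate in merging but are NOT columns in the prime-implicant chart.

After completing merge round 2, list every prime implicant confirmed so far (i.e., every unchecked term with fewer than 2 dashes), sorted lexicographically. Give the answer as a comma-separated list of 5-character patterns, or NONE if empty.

NONE

Round 0: 00000✓ 00001✓ 00010✓ 00011✓ 00110✓ 00111✓ 01000✓ 01001✓ 01011✓ 01101✓ 01110✓ 01111✓ 10000✓ 10010✓ 10011✓ 10100✓ 10101✓ 10110✓ 10111✓ 11000✓ 11010✓ 11100✓ 11110✓ 11111✓
Round 1: -0000✓ -0010✓ -0011✓ -0110✓ -0111✓ -1000✓ -1110✓ -1111✓ 0-000✓ 0-001✓ 0-011✓ 0-110✓ 0-111✓ 00-10✓ 00-11✓ 000-0✓ 000-1✓ 0000-✓ 0001-✓ 0011-✓ 01-01✓ 01-11✓ 010-1✓ 0100-✓ 011-1✓ 0111-✓ 1-000✓ 1-010✓ 1-100✓ 1-110✓ 1-111✓ 10-00✓ 10-10✓ 10-11✓ 100-0✓ 1001-✓ 101-0✓ 101-1✓ 1010-✓ 1011-✓ 11-00✓ 11-10✓ 110-0✓ 111-0✓ 1111-✓
Round 2: --000 --110✓ --111✓ -0-10✓ -0-11✓ -00-0 -001-✓ -011-✓ -111-✓ 0--11 0-0-1 0-00- 0-11-✓ 00-1-✓ 000-- 01--1 1--00✓ 1--10✓ 1-0-0✓ 1-1-0✓ 1-11-✓ 10--0✓ 10-1-✓ 101-- 11--0✓
Round 3: --11- -0-1- 1---0
PIs = {--000, --11-, -0-1-, -00-0, 0--11, 0-0-1, 0-00-, 000--, 01--1, 1---0, 101--}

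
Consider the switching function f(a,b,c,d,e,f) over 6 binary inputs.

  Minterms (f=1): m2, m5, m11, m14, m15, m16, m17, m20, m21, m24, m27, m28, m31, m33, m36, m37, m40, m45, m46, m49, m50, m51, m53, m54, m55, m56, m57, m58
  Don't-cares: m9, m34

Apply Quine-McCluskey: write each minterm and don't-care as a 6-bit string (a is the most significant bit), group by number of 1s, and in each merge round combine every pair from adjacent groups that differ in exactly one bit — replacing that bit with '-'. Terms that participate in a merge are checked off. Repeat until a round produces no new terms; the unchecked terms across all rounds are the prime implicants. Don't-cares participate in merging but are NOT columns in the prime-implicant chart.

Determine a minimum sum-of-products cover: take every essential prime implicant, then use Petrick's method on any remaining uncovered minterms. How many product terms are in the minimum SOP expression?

Round 0: 000010✓ 000101✓ 001001✓ 001011✓ 001110✓ 001111✓ 010000✓ 010001✓ 010100✓ 010101✓ 011000✓ 011011✓ 011100✓ 011111✓ 100001✓ 100010✓ 100100✓ 100101✓ 101000✓ 101101✓ 101110✓ 110001✓ 110010✓ 110011✓ 110101✓ 110110✓ 110111✓ 111000✓ 111001✓ 111010✓
Round 1: -00010 -00101✓ -01110 -10001✓ -10101✓ -11000 0-0101✓ 0-1011✓ 0-1111✓ 001-11✓ 0010-1 00111- 01-000✓ 01-100✓ 010-00✓ 010-01✓ 01000-✓ 01010-✓ 011-00✓ 011-11✓ 1-0001✓ 1-0010 1-0101✓ 1-1000 10-101 100-01✓ 10010- 11-001 11-010 110-01✓ 110-10✓ 110-11✓ 1100-1✓ 11001-✓ 1101-1✓ 11011-✓ 1110-0 11100-
Round 2: --0101 -10-01 0-1-11 01--00 010-0- 1-0-01 110--1 110-1-
PIs = {--0101, -00010, -01110, -10-01, -11000, 0-1-11, 0010-1, 00111-, 01--00, 010-0-, 1-0-01, 1-0010, 1-1000, 10-101, 10010-, 11-001, 11-010, 110--1, 110-1-, 1110-0, 11100-}
Coverage chart:
  m2: -00010 ←essential
  m5: --0101 ←essential
  m11: 0-1-11,0010-1
  m14: -01110,00111-
  m15: 0-1-11,00111-
  m16: 01--00,010-0-
  m17: -10-01,010-0-
  m20: 01--00,010-0-
  m21: --0101,-10-01,010-0-
  m24: -11000,01--00
  m27: 0-1-11 ←essential
  m28: 01--00 ←essential
  m31: 0-1-11 ←essential
  m33: 1-0-01 ←essential
  m36: 10010- ←essential
  m37: --0101,1-0-01,10-101,10010-
  m40: 1-1000 ←essential
  m45: 10-101 ←essential
  m46: -01110 ←essential
  m49: -10-01,1-0-01,11-001,110--1
  m50: 1-0010,11-010,110-1-
  m51: 110--1,110-1-
  m53: --0101,-10-01,1-0-01,110--1
  m54: 110-1- ←essential
  m55: 110--1,110-1-
  m56: -11000,1-1000,1110-0,11100-
  m57: 11-001,11100-
  m58: 11-010,1110-0
Essential: --0101, -00010, -01110, 0-1-11, 01--00, 1-0-01, 1-1000, 10-101, 10010-, 110-1-
Petrick residual → -10-01, 11-001, 11-010
Min cover (13 terms): c'de'f + b'c'd'ef' + b'cdef' + bc'e'f + a'cef + a'be'f' + ac'e'f + acd'e'f' + ab'de'f + ab'c'de' + abd'e'f + abd'ef' + abc'e

13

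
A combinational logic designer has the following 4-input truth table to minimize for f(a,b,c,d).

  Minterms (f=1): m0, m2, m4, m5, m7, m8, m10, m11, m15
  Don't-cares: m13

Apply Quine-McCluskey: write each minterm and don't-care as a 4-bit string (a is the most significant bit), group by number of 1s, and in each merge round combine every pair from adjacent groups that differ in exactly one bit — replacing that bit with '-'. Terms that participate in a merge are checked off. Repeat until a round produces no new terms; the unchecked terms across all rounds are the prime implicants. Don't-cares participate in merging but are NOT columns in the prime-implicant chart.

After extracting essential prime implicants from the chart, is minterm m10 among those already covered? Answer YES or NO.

size-2^0 implicants → 0000(✓)  0010(✓)  0100(✓)  0101(✓)  0111(✓)  1000(✓)  1010(✓)  1011(✓)  1101(✓)  1111(✓)
size-2^1 implicants → -000(✓)  -010(✓)  -101(✓)  -111(✓)  0-00  00-0(✓)  01-1(✓)  010-  1-11  10-0(✓)  101-  11-1(✓)
size-2^2 implicants → -0-0  -1-1
Unchecked terms (primes): -0-0, -1-1, 0-00, 010-, 1-11, 101-
Minterm coverage:
  m0 ⊆ -0-0,0-00
  m2 ⊆ -0-0 [E]
  m4 ⊆ 0-00,010-
  m5 ⊆ -1-1,010-
  m7 ⊆ -1-1 [E]
  m8 ⊆ -0-0 [E]
  m10 ⊆ -0-0,101-
  m11 ⊆ 1-11,101-
  m15 ⊆ -1-1,1-11
E = {-0-0, -1-1}

YES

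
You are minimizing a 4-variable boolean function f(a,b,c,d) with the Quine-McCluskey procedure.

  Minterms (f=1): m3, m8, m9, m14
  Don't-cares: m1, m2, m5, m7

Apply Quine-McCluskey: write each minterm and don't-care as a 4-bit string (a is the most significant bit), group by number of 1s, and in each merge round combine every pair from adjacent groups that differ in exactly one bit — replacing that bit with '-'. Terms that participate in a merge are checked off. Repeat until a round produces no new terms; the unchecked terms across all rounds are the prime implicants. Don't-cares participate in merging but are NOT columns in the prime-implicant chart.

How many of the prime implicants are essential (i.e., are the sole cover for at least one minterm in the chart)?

[col 0] 0001*, 0010*, 0011*, 0101*, 0111*, 1000*, 1001*, 1110
[col 1] -001, 0-01*, 0-11*, 00-1*, 001-, 01-1*, 100-
[col 2] 0--1
Prime implicants: -001, 0--1, 001-, 100-, 1110
PI chart (minterm → PIs covering it):
  3 | 0--1,001-
  8 | 100-  (sole → essential)
  9 | -001,100-
  14 | 1110  (sole → essential)
Essential prime implicants: 100-, 1110

2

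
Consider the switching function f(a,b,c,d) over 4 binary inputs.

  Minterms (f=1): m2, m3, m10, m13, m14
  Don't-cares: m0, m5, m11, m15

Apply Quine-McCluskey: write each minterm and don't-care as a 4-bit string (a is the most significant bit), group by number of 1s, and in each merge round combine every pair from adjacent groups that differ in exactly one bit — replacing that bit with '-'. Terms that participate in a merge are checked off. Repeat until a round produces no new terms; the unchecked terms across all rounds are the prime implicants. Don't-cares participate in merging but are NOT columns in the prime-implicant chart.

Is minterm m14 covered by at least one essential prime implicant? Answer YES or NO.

YES

Round 0: 0000✓ 0010✓ 0011✓ 0101✓ 1010✓ 1011✓ 1101✓ 1110✓ 1111✓
Round 1: -010✓ -011✓ -101 00-0 001-✓ 1-10✓ 1-11✓ 101-✓ 11-1 111-✓
Round 2: -01- 1-1-
PIs = {-01-, -101, 00-0, 1-1-, 11-1}
Coverage chart:
  m2: -01-,00-0
  m3: -01- ←essential
  m10: -01-,1-1-
  m13: -101,11-1
  m14: 1-1- ←essential
Essential: -01-, 1-1-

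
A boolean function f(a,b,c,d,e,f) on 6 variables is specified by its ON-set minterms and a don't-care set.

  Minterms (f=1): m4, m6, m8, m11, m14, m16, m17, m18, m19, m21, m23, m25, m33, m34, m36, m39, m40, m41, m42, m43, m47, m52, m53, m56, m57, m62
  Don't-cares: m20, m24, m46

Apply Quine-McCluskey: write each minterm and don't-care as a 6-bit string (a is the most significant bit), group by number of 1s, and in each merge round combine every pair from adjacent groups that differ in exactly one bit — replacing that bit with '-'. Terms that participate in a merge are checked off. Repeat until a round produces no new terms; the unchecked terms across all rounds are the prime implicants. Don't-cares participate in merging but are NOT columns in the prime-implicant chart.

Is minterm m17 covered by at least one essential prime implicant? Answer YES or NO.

YES

size-2^0 implicants → 000100(✓)  000110(✓)  001000(✓)  001011(✓)  001110(✓)  010000(✓)  010001(✓)  010010(✓)  010011(✓)  010100(✓)  010101(✓)  010111(✓)  011000(✓)  011001(✓)  100001(✓)  100010(✓)  100100(✓)  100111(✓)  101000(✓)  101001(✓)  101010(✓)  101011(✓)  101110(✓)  101111(✓)  110100(✓)  110101(✓)  111000(✓)  111001(✓)  111110(✓)
size-2^1 implicants → -00100(✓)  -01000(✓)  -01011  -01110  -10100(✓)  -10101(✓)  -11000(✓)  -11001(✓)  0-0100(✓)  0-1000(✓)  00-110  0001-0  01-000(✓)  01-001(✓)  010-00(✓)  010-01(✓)  010-11(✓)  0100-0(✓)  0100-1(✓)  01000-(✓)  01001-(✓)  0101-1(✓)  01010-(✓)  01100-(✓)  1-0100(✓)  1-1000(✓)  1-1001(✓)  1-1110  10-001  10-010  10-111  101-10(✓)  101-11(✓)  1010-0(✓)  1010-1(✓)  10100-(✓)  10101-(✓)  10111-(✓)  11010-(✓)  11100-(✓)
size-2^2 implicants → --0100  --1000  -1010-  -1100-  01-00-  010--1  010-0-  0100--  1-100-  101-1-  1010--
Unchecked terms (primes): --0100, --1000, -01011, -01110, -1010-, -1100-, 00-110, 0001-0, 01-00-, 010--1, 010-0-, 0100--, 1-100-, 1-1110, 10-001, 10-010, 10-111, 101-1-, 1010--
Minterm coverage:
  m4 ⊆ --0100,0001-0
  m6 ⊆ 00-110,0001-0
  m8 ⊆ --1000 [E]
  m11 ⊆ -01011 [E]
  m14 ⊆ -01110,00-110
  m16 ⊆ 01-00-,010-0-,0100--
  m17 ⊆ 01-00-,010--1,010-0-,0100--
  m18 ⊆ 0100-- [E]
  m19 ⊆ 010--1,0100--
  m21 ⊆ -1010-,010--1,010-0-
  m23 ⊆ 010--1 [E]
  m25 ⊆ -1100-,01-00-
  m33 ⊆ 10-001 [E]
  m34 ⊆ 10-010 [E]
  m36 ⊆ --0100 [E]
  m39 ⊆ 10-111 [E]
  m40 ⊆ --1000,1-100-,1010--
  m41 ⊆ 1-100-,10-001,1010--
  m42 ⊆ 10-010,101-1-,1010--
  m43 ⊆ -01011,101-1-,1010--
  m47 ⊆ 10-111,101-1-
  m52 ⊆ --0100,-1010-
  m53 ⊆ -1010- [E]
  m56 ⊆ --1000,-1100-,1-100-
  m57 ⊆ -1100-,1-100-
  m62 ⊆ 1-1110 [E]
E = {--0100, --1000, -01011, -1010-, 010--1, 0100--, 1-1110, 10-001, 10-010, 10-111}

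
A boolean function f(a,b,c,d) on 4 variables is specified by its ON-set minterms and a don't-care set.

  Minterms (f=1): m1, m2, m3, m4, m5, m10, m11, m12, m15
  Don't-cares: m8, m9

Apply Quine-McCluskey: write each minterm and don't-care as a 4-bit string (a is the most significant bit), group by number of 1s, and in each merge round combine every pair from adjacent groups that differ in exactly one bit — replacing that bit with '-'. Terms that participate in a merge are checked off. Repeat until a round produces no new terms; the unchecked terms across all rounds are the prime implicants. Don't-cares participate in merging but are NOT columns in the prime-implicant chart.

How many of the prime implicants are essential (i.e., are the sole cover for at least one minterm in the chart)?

2

Round 0: 0001✓ 0010✓ 0011✓ 0100✓ 0101✓ 1000✓ 1001✓ 1010✓ 1011✓ 1100✓ 1111✓
Round 1: -001✓ -010✓ -011✓ -100 0-01 00-1✓ 001-✓ 010- 1-00 1-11 10-0✓ 10-1✓ 100-✓ 101-✓
Round 2: -0-1 -01- 10--
PIs = {-0-1, -01-, -100, 0-01, 010-, 1-00, 1-11, 10--}
Coverage chart:
  m1: -0-1,0-01
  m2: -01- ←essential
  m3: -0-1,-01-
  m4: -100,010-
  m5: 0-01,010-
  m10: -01-,10--
  m11: -0-1,-01-,1-11,10--
  m12: -100,1-00
  m15: 1-11 ←essential
Essential: -01-, 1-11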